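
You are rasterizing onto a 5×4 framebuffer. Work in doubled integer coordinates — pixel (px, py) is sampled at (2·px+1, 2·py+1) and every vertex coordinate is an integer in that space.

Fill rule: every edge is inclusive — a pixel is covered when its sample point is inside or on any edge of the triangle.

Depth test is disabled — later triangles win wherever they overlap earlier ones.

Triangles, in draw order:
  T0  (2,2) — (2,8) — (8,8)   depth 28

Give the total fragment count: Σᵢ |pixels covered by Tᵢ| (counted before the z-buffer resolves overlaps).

T0:
  2·area = 36  (B↔C swapped to make it positive)
  edge (2, 2)→(8, 8): d=(6,6) inclusive
  edge (8, 8)→(2, 8): d=(-6,0) inclusive
  edge (2, 8)→(2, 2): d=(0,-6) inclusive
    (0,0)@(1, 1): e=[0,42,-6] → ·  [on edge]
    (1,1)@(3, 3): e=[0,30,6] → █  [on edge]
    (2,1)@(5, 3): e=[-12,30,18] → ·
    (1,2)@(3, 5): e=[12,18,6] → █
    (2,2)@(5, 5): e=[0,18,18] → █  [on edge]
    (3,2)@(7, 5): e=[-12,18,30] → ·
    (1,3)@(3, 7): e=[24,6,6] → █
    (3,3)@(7, 7): e=[0,6,30] → █  [on edge]
    (4,3)@(9, 7): e=[-12,6,42] → ·
  covered (6 px):
    · · · · ·
    · █ · · ·
    · █ █ · ·
    · █ █ █ ·

Final: 6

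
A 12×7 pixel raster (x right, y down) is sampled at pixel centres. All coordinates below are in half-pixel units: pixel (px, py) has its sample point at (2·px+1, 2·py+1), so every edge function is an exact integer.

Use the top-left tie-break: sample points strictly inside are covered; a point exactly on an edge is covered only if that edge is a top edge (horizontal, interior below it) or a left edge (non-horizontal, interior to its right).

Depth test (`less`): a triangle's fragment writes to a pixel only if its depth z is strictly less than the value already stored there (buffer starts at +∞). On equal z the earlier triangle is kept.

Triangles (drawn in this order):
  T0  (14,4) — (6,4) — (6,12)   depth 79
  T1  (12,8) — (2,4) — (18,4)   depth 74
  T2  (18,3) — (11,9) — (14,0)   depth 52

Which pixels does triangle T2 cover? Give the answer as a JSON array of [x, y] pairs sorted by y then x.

T0:
  2·area = 64  (B↔C swapped to make it positive)
  edge (14, 4)→(6, 12): d=(-8,8) right/bottom  bias=-1
  edge (6, 12)→(6, 4): d=(0,-8) top-left  bias=+0
  edge (6, 4)→(14, 4): d=(8,0) top-left  bias=+0
    (8,0)@(17, 1): e=[0,88,-24] → ·  [on edge]
    (7,1)@(15, 3): e=[0,72,-8] → ·  [on edge]
    (3,2)@(7, 5): e=[48,8,8] → #
    (4,2)@(9, 5): e=[32,24,8] → #
    (5,2)@(11, 5): e=[16,40,8] → #
    (6,2)@(13, 5): e=[0,56,8] → ·  [on edge]
    (3,3)@(7, 7): e=[32,8,24] → #
    (5,3)@(11, 7): e=[0,40,24] → ·  [on edge]
    (3,4)@(7, 9): e=[16,8,40] → #
    (4,4)@(9, 9): e=[0,24,40] → ·  [on edge]
    (3,5)@(7, 11): e=[0,8,56] → ·  [on edge]
    (2,6)@(5, 13): e=[0,-8,72] → ·  [on edge]
  covered (6 px):
    · · · · · · · · · · · ·
    · · · · · · · · · · · ·
    · · · # # # · · · · · ·
    · · · # # · · · · · · ·
    · · · # · · · · · · · ·
    · · · · · · · · · · · ·
    · · · · · · · · · · · ·
T1:
  2·area = 64
  edge (12, 8)→(2, 4): d=(-10,-4) top-left  bias=+0
  edge (2, 4)→(18, 4): d=(16,0) top-left  bias=+0
  edge (18, 4)→(12, 8): d=(-6,4) right/bottom  bias=-1
    (2,2)@(5, 5): e=[2,16,46] → #
    (3,2)@(7, 5): e=[10,16,38] → #
    (4,2)@(9, 5): e=[18,16,30] → #
    (5,2)@(11, 5): e=[26,16,22] → #
    (6,2)@(13, 5): e=[34,16,14] → #
    (7,2)@(15, 5): e=[42,16,6] → #
    (8,2)@(17, 5): e=[50,16,-2] → ·
    (2,3)@(5, 7): e=[-18,48,34] → ·
    (3,3)@(7, 7): e=[-10,48,26] → ·
    (4,3)@(9, 7): e=[-2,48,18] → ·
    (5,3)@(11, 7): e=[6,48,10] → #
    (7,3)@(15, 7): e=[22,48,-6] → ·
  covered (8 px):
    · · · · · · · · · · · ·
    · · · · · · · · · · · ·
    · · # # # # # # · · · ·
    · · · · · # # · · · · ·
    · · · · · · · · · · · ·
    · · · · · · · · · · · ·
    · · · · · · · · · · · ·
T2:
  2·area = 45
  edge (18, 3)→(11, 9): d=(-7,6) right/bottom  bias=-1
  edge (11, 9)→(14, 0): d=(3,-9) top-left  bias=+0
  edge (14, 0)→(18, 3): d=(4,3) right/bottom  bias=-1
    (7,0)@(15, 1): e=[32,12,1] → #
    (8,0)@(17, 1): e=[20,30,-5] → ·
    (6,1)@(13, 3): e=[30,0,15] → #  [on edge]
    (8,1)@(17, 3): e=[6,36,3] → #
    (9,1)@(19, 3): e=[-6,54,-3] → ·
    (6,2)@(13, 5): e=[16,6,23] → #
    (8,2)@(17, 5): e=[-8,42,11] → ·
    (6,3)@(13, 7): e=[2,12,31] → #
    (7,3)@(15, 7): e=[-10,30,25] → ·
    (5,4)@(11, 9): e=[0,0,45] → ·  [on edge]
    (6,4)@(13, 9): e=[-12,18,39] → ·
  covered (7 px):
    · · · · · · · # · · · ·
    · · · · · · # # # · · ·
    · · · · · · # # · · · ·
    · · · · · · # · · · · ·
    · · · · · · · · · · · ·
    · · · · · · · · · · · ·
    · · · · · · · · · · · ·

Result: [[7,0],[6,1],[7,1],[8,1],[6,2],[7,2],[6,3]]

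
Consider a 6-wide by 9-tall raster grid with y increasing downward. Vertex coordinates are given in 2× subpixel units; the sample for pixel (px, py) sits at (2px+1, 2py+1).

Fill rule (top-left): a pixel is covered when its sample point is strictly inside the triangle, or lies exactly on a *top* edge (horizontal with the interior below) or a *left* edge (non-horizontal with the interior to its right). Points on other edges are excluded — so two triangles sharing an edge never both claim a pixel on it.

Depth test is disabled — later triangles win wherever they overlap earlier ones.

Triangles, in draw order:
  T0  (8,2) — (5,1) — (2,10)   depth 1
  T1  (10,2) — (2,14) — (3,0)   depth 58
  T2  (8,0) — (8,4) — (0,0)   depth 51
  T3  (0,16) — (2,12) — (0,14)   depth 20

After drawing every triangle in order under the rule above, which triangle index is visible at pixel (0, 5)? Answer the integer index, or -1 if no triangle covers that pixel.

T0:
  2·area = 30  (B↔C swapped to make it positive)
  edge (8, 2)→(2, 10): d=(-6,8) right/bottom  bias=-1
  edge (2, 10)→(5, 1): d=(3,-9) top-left  bias=+0
  edge (5, 1)→(8, 2): d=(3,1) right/bottom  bias=-1
    (2,0)@(5, 1): e=[30,0,0] → .  [on edge]
    (2,1)@(5, 3): e=[18,6,6] → X
    (3,1)@(7, 3): e=[2,24,4] → X
    (4,1)@(9, 3): e=[-14,42,2] → .
    (5,1)@(11, 3): e=[-30,60,0] → .  [on edge]
    (2,2)@(5, 5): e=[6,12,12] → X
    (3,2)@(7, 5): e=[-10,30,10] → .
    (1,3)@(3, 7): e=[10,0,20] → X  [on edge]
    (2,3)@(5, 7): e=[-6,18,18] → .
    (1,4)@(3, 9): e=[-2,6,26] → .
    (0,6)@(1, 13): e=[-10,0,40] → .  [on edge]
  covered (4 px):
    . . . . . .
    . . X X . .
    . . X . . .
    . X . . . .
    . . . . . .
    . . . . . .
    . . . . . .
    . . . . . .
    . . . . . .
T1:
  2·area = 100
  edge (10, 2)→(2, 14): d=(-8,12) right/bottom  bias=-1
  edge (2, 14)→(3, 0): d=(1,-14) top-left  bias=+0
  edge (3, 0)→(10, 2): d=(7,2) right/bottom  bias=-1
    (1,0)@(3, 1): e=[92,1,7] → X
    (2,0)@(5, 1): e=[68,29,3] → X
    (3,0)@(7, 1): e=[44,57,-1] → .
    (1,1)@(3, 3): e=[76,3,21] → X
    (3,1)@(7, 3): e=[28,59,13] → X
    (4,1)@(9, 3): e=[4,87,9] → X
    (5,1)@(11, 3): e=[-20,115,5] → .
    (1,2)@(3, 5): e=[60,5,35] → X
    (4,2)@(9, 5): e=[-12,89,23] → .
    (1,3)@(3, 7): e=[44,7,49] → X
    (3,3)@(7, 7): e=[-4,63,41] → .
    (1,4)@(3, 9): e=[28,9,63] → X
  covered (14 px):
    . X X . . .
    . X X X X .
    . X X X . .
    . X X . . .
    . X X . . .
    . X . . . .
    . . . . . .
    . . . . . .
    . . . . . .
T2:
  2·area = 32
  edge (8, 0)→(8, 4): d=(0,4) right/bottom  bias=-1
  edge (8, 4)→(0, 0): d=(-8,-4) top-left  bias=+0
  edge (0, 0)→(8, 0): d=(8,0) top-left  bias=+0
    (1,0)@(3, 1): e=[20,4,8] → X
    (2,0)@(5, 1): e=[12,12,8] → X
    (3,0)@(7, 1): e=[4,20,8] → X
    (4,0)@(9, 1): e=[-4,28,8] → .
    (1,1)@(3, 3): e=[20,-12,24] → .
    (2,1)@(5, 3): e=[12,-4,24] → .
    (3,1)@(7, 3): e=[4,4,24] → X
    (4,1)@(9, 3): e=[-4,12,24] → .
    (3,2)@(7, 5): e=[4,-12,40] → .
  covered (4 px):
    . X X X . .
    . . . X . .
    . . . . . .
    . . . . . .
    . . . . . .
    . . . . . .
    . . . . . .
    . . . . . .
    . . . . . .
T3:
  2·area = 4  (B↔C swapped to make it positive)
  edge (0, 16)→(0, 14): d=(0,-2) top-left  bias=+0
  edge (0, 14)→(2, 12): d=(2,-2) top-left  bias=+0
  edge (2, 12)→(0, 16): d=(-2,4) right/bottom  bias=-1
    (5,1)@(11, 3): e=[22,0,-18] → .  [on edge]
    (4,2)@(9, 5): e=[18,0,-14] → .  [on edge]
    (3,3)@(7, 7): e=[14,0,-10] → .  [on edge]
    (2,4)@(5, 9): e=[10,0,-6] → .  [on edge]
    (1,5)@(3, 11): e=[6,0,-2] → .  [on edge]
    (0,6)@(1, 13): e=[2,0,2] → X  [on edge]
    (1,6)@(3, 13): e=[6,4,-6] → .
    (0,7)@(1, 15): e=[2,4,-2] → .
  covered (1 px):
    . . . . . .
    . . . . . .
    . . . . . .
    . . . . . .
    . . . . . .
    . . . . . .
    X . . . . .
    . . . . . .
    . . . . . .

Z-buffer (winner per pixel, '.' = empty):
  . 2 2 2 . .
  . 1 1 2 1 .
  . 1 1 1 . .
  . 1 1 . . .
  . 1 1 . . .
  . 1 . . . .
  3 . . . . .
  . . . . . .
  . . . . . .

Answer: -1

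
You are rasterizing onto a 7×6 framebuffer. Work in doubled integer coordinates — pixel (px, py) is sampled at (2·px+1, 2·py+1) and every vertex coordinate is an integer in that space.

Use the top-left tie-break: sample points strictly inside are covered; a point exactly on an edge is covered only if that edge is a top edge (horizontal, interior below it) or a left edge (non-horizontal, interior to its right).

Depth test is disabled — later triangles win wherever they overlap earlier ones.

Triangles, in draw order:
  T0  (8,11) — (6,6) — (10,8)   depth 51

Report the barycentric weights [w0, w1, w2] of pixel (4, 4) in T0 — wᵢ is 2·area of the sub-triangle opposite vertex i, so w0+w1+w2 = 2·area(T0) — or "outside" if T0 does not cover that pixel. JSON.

T0:
  2·area = 16
  edge (8, 11)→(6, 6): d=(-2,-5) top-left  bias=+0
  edge (6, 6)→(10, 8): d=(4,2) right/bottom  bias=-1
  edge (10, 8)→(8, 11): d=(-2,3) right/bottom  bias=-1
    (3,3)@(7, 7): e=[3,2,11] → X
    (4,3)@(9, 7): e=[13,-2,5] → .
    (3,4)@(7, 9): e=[-1,10,7] → .
    (4,4)@(9, 9): e=[9,6,1] → X
    (5,4)@(11, 9): e=[19,2,-5] → .
    (4,5)@(9, 11): e=[5,14,-3] → .
  covered (2 px):
    . . . . . . .
    . . . . . . .
    . . . . . . .
    . . . X . . .
    . . . . X . .
    . . . . . . .

Result: [6,1,9]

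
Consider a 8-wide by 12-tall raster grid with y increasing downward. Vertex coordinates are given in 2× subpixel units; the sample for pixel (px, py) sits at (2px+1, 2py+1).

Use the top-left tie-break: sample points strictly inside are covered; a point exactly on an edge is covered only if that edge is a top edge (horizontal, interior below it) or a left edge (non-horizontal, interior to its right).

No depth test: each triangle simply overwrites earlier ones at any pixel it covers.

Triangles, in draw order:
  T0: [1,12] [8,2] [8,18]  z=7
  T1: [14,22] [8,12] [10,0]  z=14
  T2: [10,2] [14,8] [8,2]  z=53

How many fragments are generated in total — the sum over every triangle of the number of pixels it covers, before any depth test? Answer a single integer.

T0:
  2·area = 112
  edge (1, 12)→(8, 2): d=(7,-10) top-left  bias=+0
  edge (8, 2)→(8, 18): d=(0,16) right/bottom  bias=-1
  edge (8, 18)→(1, 12): d=(-7,-6) top-left  bias=+0
    (3,2)@(7, 5): e=[11,16,85] → █
    (4,2)@(9, 5): e=[31,-16,97] → ·
    (2,3)@(5, 7): e=[5,48,59] → █
    (4,3)@(9, 7): e=[45,-16,83] → ·
    (2,4)@(5, 9): e=[19,48,45] → █
    (4,4)@(9, 9): e=[59,-16,69] → ·
    (1,5)@(3, 11): e=[13,80,19] → █
    (4,5)@(9, 11): e=[73,-16,55] → ·
    (1,6)@(3, 13): e=[27,80,5] → █
    (4,6)@(9, 13): e=[87,-16,41] → ·
    (1,7)@(3, 15): e=[41,80,-9] → ·
    (2,7)@(5, 15): e=[61,48,3] → █
  covered (14 px):
    · · · · · · · ·
    · · · · · · · ·
    · · · █ · · · ·
    · · █ █ · · · ·
    · · █ █ · · · ·
    · █ █ █ · · · ·
    · █ █ █ · · · ·
    · · █ █ · · · ·
    · · · █ · · · ·
    · · · · · · · ·
    · · · · · · · ·
    · · · · · · · ·
T1:
  2·area = 92
  edge (14, 22)→(8, 12): d=(-6,-10) top-left  bias=+0
  edge (8, 12)→(10, 0): d=(2,-12) top-left  bias=+0
  edge (10, 0)→(14, 22): d=(4,22) right/bottom  bias=-1
    (2,3)@(5, 7): e=[0,-46,138] → ·  [on edge]
    (4,3)@(9, 7): e=[40,2,50] → █
    (5,3)@(11, 7): e=[60,26,6] → █
    (6,3)@(13, 7): e=[80,50,-38] → ·
    (4,4)@(9, 9): e=[28,6,58] → █
    (6,4)@(13, 9): e=[68,54,-30] → ·
    (4,5)@(9, 11): e=[16,10,66] → █
    (6,5)@(13, 11): e=[56,58,-22] → ·
    (4,6)@(9, 13): e=[4,14,74] → █
    (6,6)@(13, 13): e=[44,62,-14] → ·
    (4,7)@(9, 15): e=[-8,18,82] → ·
    (5,7)@(11, 15): e=[12,42,38] → █
    (5,8)@(11, 17): e=[0,46,46] → █  [on edge]
  covered (12 px):
    · · · · · · · ·
    · · · · · · · ·
    · · · · · · · ·
    · · · · █ █ · ·
    · · · · █ █ · ·
    · · · · █ █ · ·
    · · · · █ █ · ·
    · · · · · █ · ·
    · · · · · █ █ ·
    · · · · · · █ ·
    · · · · · · · ·
    · · · · · · · ·
T2:
  2·area = 12
  edge (10, 2)→(14, 8): d=(4,6) right/bottom  bias=-1
  edge (14, 8)→(8, 2): d=(-6,-6) top-left  bias=+0
  edge (8, 2)→(10, 2): d=(2,0) top-left  bias=+0
    (3,0)@(7, 1): e=[14,0,-2] → ·  [on edge]
    (4,1)@(9, 3): e=[10,0,2] → █  [on edge]
    (5,1)@(11, 3): e=[-2,12,2] → ·
    (4,2)@(9, 5): e=[18,-12,6] → ·
    (5,2)@(11, 5): e=[6,0,6] → █  [on edge]
    (6,2)@(13, 5): e=[-6,12,6] → ·
    (5,3)@(11, 7): e=[14,-12,10] → ·
    (6,3)@(13, 7): e=[2,0,10] → █  [on edge]
    (7,3)@(15, 7): e=[-10,12,10] → ·
    (6,4)@(13, 9): e=[10,-12,14] → ·
    (7,4)@(15, 9): e=[-2,0,14] → ·  [on edge]
  covered (3 px):
    · · · · · · · ·
    · · · · █ · · ·
    · · · · · █ · ·
    · · · · · · █ ·
    · · · · · · · ·
    · · · · · · · ·
    · · · · · · · ·
    · · · · · · · ·
    · · · · · · · ·
    · · · · · · · ·
    · · · · · · · ·
    · · · · · · · ·

Result: 29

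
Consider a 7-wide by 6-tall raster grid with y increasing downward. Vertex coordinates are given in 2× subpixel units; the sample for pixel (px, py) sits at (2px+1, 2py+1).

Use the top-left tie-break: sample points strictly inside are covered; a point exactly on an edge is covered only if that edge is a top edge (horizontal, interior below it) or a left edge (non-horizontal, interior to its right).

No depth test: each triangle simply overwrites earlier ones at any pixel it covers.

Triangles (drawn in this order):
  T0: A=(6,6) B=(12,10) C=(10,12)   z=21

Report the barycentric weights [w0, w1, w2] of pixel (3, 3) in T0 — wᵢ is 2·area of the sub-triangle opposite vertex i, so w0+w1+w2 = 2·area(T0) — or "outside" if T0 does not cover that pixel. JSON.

T0:
  2·area = 20
  edge (6, 6)→(12, 10): d=(6,4) right/bottom  bias=-1
  edge (12, 10)→(10, 12): d=(-2,2) right/bottom  bias=-1
  edge (10, 12)→(6, 6): d=(-4,-6) top-left  bias=+0
    (3,3)@(7, 7): e=[2,16,2] → X
    (4,3)@(9, 7): e=[-6,12,14] → .
    (3,4)@(7, 9): e=[14,12,-6] → .
    (4,4)@(9, 9): e=[6,8,6] → X
    (5,4)@(11, 9): e=[-2,4,18] → .
    (6,4)@(13, 9): e=[-10,0,30] → .  [on edge]
    (4,5)@(9, 11): e=[18,4,-2] → .
    (5,5)@(11, 11): e=[10,0,10] → .  [on edge]
  covered (2 px):
    . . . . . . .
    . . . . . . .
    . . . . . . .
    . . . X . . .
    . . . . X . .
    . . . . . . .

Final: [16,2,2]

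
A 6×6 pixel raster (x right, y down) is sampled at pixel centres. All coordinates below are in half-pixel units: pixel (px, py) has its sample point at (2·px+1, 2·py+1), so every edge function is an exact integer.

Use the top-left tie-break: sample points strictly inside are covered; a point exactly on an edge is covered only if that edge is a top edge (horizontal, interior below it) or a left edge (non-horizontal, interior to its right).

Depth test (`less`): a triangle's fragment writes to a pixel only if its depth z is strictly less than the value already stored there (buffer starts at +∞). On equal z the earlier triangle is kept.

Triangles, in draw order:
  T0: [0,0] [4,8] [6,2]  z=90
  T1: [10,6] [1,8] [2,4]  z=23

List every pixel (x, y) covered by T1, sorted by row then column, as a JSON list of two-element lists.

T0:
  2·area = 40  (B↔C swapped to make it positive)
  edge (0, 0)→(6, 2): d=(6,2) right/bottom  bias=-1
  edge (6, 2)→(4, 8): d=(-2,6) right/bottom  bias=-1
  edge (4, 8)→(0, 0): d=(-4,-8) top-left  bias=+0
    (0,0)@(1, 1): e=[4,32,4] → █
    (1,0)@(3, 1): e=[0,20,20] → ·  [on edge]
    (0,1)@(1, 3): e=[16,28,-4] → ·
    (1,1)@(3, 3): e=[12,16,12] → █
    (2,1)@(5, 3): e=[8,4,28] → █
    (3,1)@(7, 3): e=[4,-8,44] → ·
    (4,1)@(9, 3): e=[0,-20,60] → ·  [on edge]
    (1,2)@(3, 5): e=[24,12,4] → █
    (2,2)@(5, 5): e=[20,0,20] → ·  [on edge]
    (1,3)@(3, 7): e=[36,8,-4] → ·
    (1,5)@(3, 11): e=[60,0,-20] → ·  [on edge]
  covered (4 px):
    █ · · · · ·
    · █ █ · · ·
    · █ · · · ·
    · · · · · ·
    · · · · · ·
    · · · · · ·
T1:
  2·area = 34
  edge (10, 6)→(1, 8): d=(-9,2) right/bottom  bias=-1
  edge (1, 8)→(2, 4): d=(1,-4) top-left  bias=+0
  edge (2, 4)→(10, 6): d=(8,2) right/bottom  bias=-1
    (1,2)@(3, 5): e=[23,5,6] → █
    (2,2)@(5, 5): e=[19,13,2] → █
    (3,2)@(7, 5): e=[15,21,-2] → ·
    (1,3)@(3, 7): e=[5,7,22] → █
    (3,3)@(7, 7): e=[-3,23,14] → ·
    (1,4)@(3, 9): e=[-13,9,38] → ·
    (2,4)@(5, 9): e=[-17,17,34] → ·
  covered (4 px):
    · · · · · ·
    · · · · · ·
    · █ █ · · ·
    · █ █ · · ·
    · · · · · ·
    · · · · · ·

Answer: [[1,2],[2,2],[1,3],[2,3]]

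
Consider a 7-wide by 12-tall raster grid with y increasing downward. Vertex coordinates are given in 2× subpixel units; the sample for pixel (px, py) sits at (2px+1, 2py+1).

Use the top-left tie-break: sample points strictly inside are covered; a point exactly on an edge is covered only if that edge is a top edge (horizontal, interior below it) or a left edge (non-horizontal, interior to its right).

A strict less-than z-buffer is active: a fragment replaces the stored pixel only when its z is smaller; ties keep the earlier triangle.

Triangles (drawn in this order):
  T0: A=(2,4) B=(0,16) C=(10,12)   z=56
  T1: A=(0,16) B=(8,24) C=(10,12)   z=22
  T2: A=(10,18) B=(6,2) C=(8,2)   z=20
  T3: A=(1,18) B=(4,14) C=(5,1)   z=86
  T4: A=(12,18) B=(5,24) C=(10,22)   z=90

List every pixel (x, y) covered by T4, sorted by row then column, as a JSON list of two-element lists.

T0:
  2·area = 112  (B↔C swapped to make it positive)
  edge (2, 4)→(10, 12): d=(8,8) right/bottom  bias=-1
  edge (10, 12)→(0, 16): d=(-10,4) right/bottom  bias=-1
  edge (0, 16)→(2, 4): d=(2,-12) top-left  bias=+0
    (0,1)@(1, 3): e=[0,126,-14] → ·  [on edge]
    (1,2)@(3, 5): e=[0,98,14] → ·  [on edge]
    (1,3)@(3, 7): e=[16,78,18] → █
    (2,3)@(5, 7): e=[0,70,42] → ·  [on edge]
    (1,4)@(3, 9): e=[32,58,22] → █
    (2,4)@(5, 9): e=[16,50,46] → █
    (3,4)@(7, 9): e=[0,42,70] → ·  [on edge]
    (0,5)@(1, 11): e=[64,46,2] → █
    (3,5)@(7, 11): e=[16,22,74] → █
    (4,5)@(9, 11): e=[0,14,98] → ·  [on edge]
    (0,6)@(1, 13): e=[80,26,6] → █
    (4,6)@(9, 13): e=[16,-6,102] → ·
    (5,6)@(11, 13): e=[0,-14,126] → ·  [on edge]
    (6,7)@(13, 15): e=[0,-42,154] → ·  [on edge]
  covered (12 px):
    · · · · · · ·
    · · · · · · ·
    · · · · · · ·
    · █ · · · · ·
    · █ █ · · · ·
    █ █ █ █ · · ·
    █ █ █ █ · · ·
    █ · · · · · ·
    · · · · · · ·
    · · · · · · ·
    · · · · · · ·
    · · · · · · ·
T1:
  2·area = 112  (B↔C swapped to make it positive)
  edge (0, 16)→(10, 12): d=(10,-4) top-left  bias=+0
  edge (10, 12)→(8, 24): d=(-2,12) right/bottom  bias=-1
  edge (8, 24)→(0, 16): d=(-8,-8) top-left  bias=+0
    (4,6)@(9, 13): e=[6,10,96] → █
    (5,6)@(11, 13): e=[14,-14,112] → ·
    (1,7)@(3, 15): e=[2,78,32] → █
    (2,7)@(5, 15): e=[10,54,48] → █
    (3,7)@(7, 15): e=[18,30,64] → █
    (5,7)@(11, 15): e=[34,-18,96] → ·
    (0,8)@(1, 17): e=[14,98,0] → █  [on edge]
    (5,8)@(11, 17): e=[54,-22,80] → ·
    (0,9)@(1, 19): e=[34,94,-16] → ·
    (1,9)@(3, 19): e=[42,70,0] → █  [on edge]
    (4,9)@(9, 19): e=[66,-2,48] → ·
    (1,10)@(3, 21): e=[62,66,-16] → ·
    (2,10)@(5, 21): e=[70,42,0] → █  [on edge]
    (3,11)@(7, 23): e=[98,14,0] → █  [on edge]
  covered (16 px):
    · · · · · · ·
    · · · · · · ·
    · · · · · · ·
    · · · · · · ·
    · · · · · · ·
    · · · · · · ·
    · · · · █ · ·
    · █ █ █ █ · ·
    █ █ █ █ █ · ·
    · █ █ █ · · ·
    · · █ █ · · ·
    · · · █ · · ·
T2:
  2·area = 32
  edge (10, 18)→(6, 2): d=(-4,-16) top-left  bias=+0
  edge (6, 2)→(8, 2): d=(2,0) top-left  bias=+0
  edge (8, 2)→(10, 18): d=(2,16) right/bottom  bias=-1
    (3,1)@(7, 3): e=[12,2,18] → █
    (4,1)@(9, 3): e=[44,2,-14] → ·
    (3,2)@(7, 5): e=[4,6,22] → █
    (4,2)@(9, 5): e=[36,6,-10] → ·
    (3,3)@(7, 7): e=[-4,10,26] → ·
    (4,5)@(9, 11): e=[12,18,2] → █
    (5,5)@(11, 11): e=[44,18,-30] → ·
    (4,6)@(9, 13): e=[4,22,6] → █
    (5,6)@(11, 13): e=[36,22,-26] → ·
    (4,7)@(9, 15): e=[-4,26,10] → ·
  covered (4 px):
    · · · · · · ·
    · · · █ · · ·
    · · · █ · · ·
    · · · · · · ·
    · · · · · · ·
    · · · · █ · ·
    · · · · █ · ·
    · · · · · · ·
    · · · · · · ·
    · · · · · · ·
    · · · · · · ·
    · · · · · · ·
T3:
  2·area = 35  (B↔C swapped to make it positive)
  edge (1, 18)→(5, 1): d=(4,-17) top-left  bias=+0
  edge (5, 1)→(4, 14): d=(-1,13) right/bottom  bias=-1
  edge (4, 14)→(1, 18): d=(-3,4) right/bottom  bias=-1
    (2,0)@(5, 1): e=[0,0,35] → ·  [on edge]
    (1,5)@(3, 11): e=[6,16,13] → █
    (2,5)@(5, 11): e=[40,-10,5] → ·
    (1,6)@(3, 13): e=[14,14,7] → █
    (2,6)@(5, 13): e=[48,-12,-1] → ·
    (1,7)@(3, 15): e=[22,12,1] → █
    (2,7)@(5, 15): e=[56,-14,-7] → ·
    (1,8)@(3, 17): e=[30,10,-5] → ·
  covered (3 px):
    · · · · · · ·
    · · · · · · ·
    · · · · · · ·
    · · · · · · ·
    · · · · · · ·
    · █ · · · · ·
    · █ · · · · ·
    · █ · · · · ·
    · · · · · · ·
    · · · · · · ·
    · · · · · · ·
    · · · · · · ·
T4:
  2·area = 16  (B↔C swapped to make it positive)
  edge (12, 18)→(10, 22): d=(-2,4) right/bottom  bias=-1
  edge (10, 22)→(5, 24): d=(-5,2) right/bottom  bias=-1
  edge (5, 24)→(12, 18): d=(7,-6) top-left  bias=+0
    (5,9)@(11, 19): e=[2,13,1] → █
    (6,9)@(13, 19): e=[-6,9,13] → ·
    (4,10)@(9, 21): e=[6,7,3] → █
    (5,10)@(11, 21): e=[-2,3,15] → ·
    (3,11)@(7, 23): e=[10,1,5] → █
    (4,11)@(9, 23): e=[2,-3,17] → ·
  covered (3 px):
    · · · · · · ·
    · · · · · · ·
    · · · · · · ·
    · · · · · · ·
    · · · · · · ·
    · · · · · · ·
    · · · · · · ·
    · · · · · · ·
    · · · · · · ·
    · · · · · █ ·
    · · · · █ · ·
    · · · █ · · ·

Final: [[5,9],[4,10],[3,11]]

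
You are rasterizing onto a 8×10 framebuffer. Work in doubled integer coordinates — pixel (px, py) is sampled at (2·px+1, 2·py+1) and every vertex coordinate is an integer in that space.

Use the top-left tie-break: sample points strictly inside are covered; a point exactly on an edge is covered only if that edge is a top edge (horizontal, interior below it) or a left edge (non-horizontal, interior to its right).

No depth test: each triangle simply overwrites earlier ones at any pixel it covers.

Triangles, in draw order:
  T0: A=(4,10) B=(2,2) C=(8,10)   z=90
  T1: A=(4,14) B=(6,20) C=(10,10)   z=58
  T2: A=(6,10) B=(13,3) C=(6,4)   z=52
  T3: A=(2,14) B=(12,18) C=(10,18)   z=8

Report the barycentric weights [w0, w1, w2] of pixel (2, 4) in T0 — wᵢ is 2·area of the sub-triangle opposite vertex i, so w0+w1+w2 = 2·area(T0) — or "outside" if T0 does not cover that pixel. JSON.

T0:
  2·area = 32
  edge (4, 10)→(2, 2): d=(-2,-8) top-left  bias=+0
  edge (2, 2)→(8, 10): d=(6,8) right/bottom  bias=-1
  edge (8, 10)→(4, 10): d=(-4,0) right/bottom  bias=-1
    (1,2)@(3, 5): e=[2,10,20] → █
    (2,2)@(5, 5): e=[18,-6,20] → ·
    (1,3)@(3, 7): e=[-2,22,12] → ·
    (2,3)@(5, 7): e=[14,6,12] → █
    (3,3)@(7, 7): e=[30,-10,12] → ·
    (2,4)@(5, 9): e=[10,18,4] → █
    (3,4)@(7, 9): e=[26,2,4] → █
    (4,4)@(9, 9): e=[42,-14,4] → ·
    (2,5)@(5, 11): e=[6,30,-4] → ·
    (3,5)@(7, 11): e=[22,14,-4] → ·
  covered (4 px):
    · · · · · · · ·
    · · · · · · · ·
    · █ · · · · · ·
    · · █ · · · · ·
    · · █ █ · · · ·
    · · · · · · · ·
    · · · · · · · ·
    · · · · · · · ·
    · · · · · · · ·
    · · · · · · · ·
T1:
  2·area = 44  (B↔C swapped to make it positive)
  edge (4, 14)→(10, 10): d=(6,-4) top-left  bias=+0
  edge (10, 10)→(6, 20): d=(-4,10) right/bottom  bias=-1
  edge (6, 20)→(4, 14): d=(-2,-6) top-left  bias=+0
    (0,2)@(1, 5): e=[-66,110,0] → ·  [on edge]
    (1,5)@(3, 11): e=[-22,66,0] → ·  [on edge]
    (4,5)@(9, 11): e=[2,6,36] → █
    (5,5)@(11, 11): e=[10,-14,48] → ·
    (3,6)@(7, 13): e=[6,18,20] → █
    (4,6)@(9, 13): e=[14,-2,32] → ·
    (2,7)@(5, 15): e=[10,30,4] → █
    (4,7)@(9, 15): e=[26,-10,28] → ·
    (2,8)@(5, 17): e=[22,22,0] → █  [on edge]
    (4,8)@(9, 17): e=[38,-18,24] → ·
    (2,9)@(5, 19): e=[34,14,-4] → ·
    (3,9)@(7, 19): e=[42,-6,8] → ·
  covered (6 px):
    · · · · · · · ·
    · · · · · · · ·
    · · · · · · · ·
    · · · · · · · ·
    · · · · · · · ·
    · · · · █ · · ·
    · · · █ · · · ·
    · · █ █ · · · ·
    · · █ █ · · · ·
    · · · · · · · ·
T2:
  2·area = 42  (B↔C swapped to make it positive)
  edge (6, 10)→(6, 4): d=(0,-6) top-left  bias=+0
  edge (6, 4)→(13, 3): d=(7,-1) top-left  bias=+0
  edge (13, 3)→(6, 10): d=(-7,7) right/bottom  bias=-1
    (7,0)@(15, 1): e=[54,-12,0] → ·  [on edge]
    (6,1)@(13, 3): e=[42,0,0] → ·  [on edge]
    (3,2)@(7, 5): e=[6,8,28] → █
    (4,2)@(9, 5): e=[18,10,14] → █
    (5,2)@(11, 5): e=[30,12,0] → ·  [on edge]
    (3,3)@(7, 7): e=[6,22,14] → █
    (4,3)@(9, 7): e=[18,24,0] → ·  [on edge]
    (3,4)@(7, 9): e=[6,36,0] → ·  [on edge]
    (2,5)@(5, 11): e=[-6,48,0] → ·  [on edge]
    (1,6)@(3, 13): e=[-18,60,0] → ·  [on edge]
    (0,7)@(1, 15): e=[-30,72,0] → ·  [on edge]
  covered (3 px):
    · · · · · · · ·
    · · · · · · · ·
    · · · █ █ · · ·
    · · · █ · · · ·
    · · · · · · · ·
    · · · · · · · ·
    · · · · · · · ·
    · · · · · · · ·
    · · · · · · · ·
    · · · · · · · ·
T3:
  2·area = 8
  edge (2, 14)→(12, 18): d=(10,4) right/bottom  bias=-1
  edge (12, 18)→(10, 18): d=(-2,0) right/bottom  bias=-1
  edge (10, 18)→(2, 14): d=(-8,-4) top-left  bias=+0
    (4,8)@(9, 17): e=[2,2,4] → █
    (5,8)@(11, 17): e=[-6,2,12] → ·
    (4,9)@(9, 19): e=[22,-2,-12] → ·
  covered (1 px):
    · · · · · · · ·
    · · · · · · · ·
    · · · · · · · ·
    · · · · · · · ·
    · · · · · · · ·
    · · · · · · · ·
    · · · · · · · ·
    · · · · · · · ·
    · · · · █ · · ·
    · · · · · · · ·

Answer: [18,4,10]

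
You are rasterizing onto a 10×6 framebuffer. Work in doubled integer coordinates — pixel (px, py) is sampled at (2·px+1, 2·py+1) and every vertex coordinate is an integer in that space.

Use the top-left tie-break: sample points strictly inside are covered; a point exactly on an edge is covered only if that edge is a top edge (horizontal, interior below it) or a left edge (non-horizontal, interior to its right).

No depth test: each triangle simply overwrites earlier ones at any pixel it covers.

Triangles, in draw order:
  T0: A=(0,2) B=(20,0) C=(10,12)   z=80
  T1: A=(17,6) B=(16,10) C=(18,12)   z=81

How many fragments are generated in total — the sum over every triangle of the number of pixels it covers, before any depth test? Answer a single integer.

T0:
  2·area = 220
  edge (0, 2)→(20, 0): d=(20,-2) top-left  bias=+0
  edge (20, 0)→(10, 12): d=(-10,12) right/bottom  bias=-1
  edge (10, 12)→(0, 2): d=(-10,-10) top-left  bias=+0
    (5,0)@(11, 1): e=[2,98,120] → █
    (6,0)@(13, 1): e=[6,74,140] → █
    (7,0)@(15, 1): e=[10,50,160] → █
    (8,0)@(17, 1): e=[14,26,180] → █
    (9,0)@(19, 1): e=[18,2,200] → █
    (0,1)@(1, 3): e=[22,198,0] → █  [on edge]
    (1,1)@(3, 3): e=[26,174,20] → █
    (2,1)@(5, 3): e=[30,150,40] → █
    (3,1)@(7, 3): e=[34,126,60] → █
    (4,1)@(9, 3): e=[38,102,80] → █
    (9,1)@(19, 3): e=[58,-18,180] → ·
    (0,2)@(1, 5): e=[62,178,-20] → ·
    (1,2)@(3, 5): e=[66,154,0] → █  [on edge]
    (2,3)@(5, 7): e=[110,110,0] → █  [on edge]
    (3,4)@(7, 9): e=[154,66,0] → █  [on edge]
    (4,5)@(9, 11): e=[198,22,0] → █  [on edge]
  covered (30 px):
    · · · · · █ █ █ █ █
    █ █ █ █ █ █ █ █ █ ·
    · █ █ █ █ █ █ █ · ·
    · · █ █ █ █ █ · · ·
    · · · █ █ █ · · · ·
    · · · · █ · · · · ·
T1:
  2·area = 10  (B↔C swapped to make it positive)
  edge (17, 6)→(18, 12): d=(1,6) right/bottom  bias=-1
  edge (18, 12)→(16, 10): d=(-2,-2) top-left  bias=+0
  edge (16, 10)→(17, 6): d=(1,-4) top-left  bias=+0
    (3,0)@(7, 1): e=[55,0,-45] → ·  [on edge]
    (4,1)@(9, 3): e=[45,0,-35] → ·  [on edge]
    (5,2)@(11, 5): e=[35,0,-25] → ·  [on edge]
    (6,3)@(13, 7): e=[25,0,-15] → ·  [on edge]
    (8,3)@(17, 7): e=[1,8,1] → █
    (9,3)@(19, 7): e=[-11,12,9] → ·
    (7,4)@(15, 9): e=[15,0,-5] → ·  [on edge]
    (8,4)@(17, 9): e=[3,4,3] → █
    (9,4)@(19, 9): e=[-9,8,11] → ·
    (8,5)@(17, 11): e=[5,0,5] → █  [on edge]
    (9,5)@(19, 11): e=[-7,4,13] → ·
  covered (3 px):
    · · · · · · · · · ·
    · · · · · · · · · ·
    · · · · · · · · · ·
    · · · · · · · · █ ·
    · · · · · · · · █ ·
    · · · · · · · · █ ·

Answer: 33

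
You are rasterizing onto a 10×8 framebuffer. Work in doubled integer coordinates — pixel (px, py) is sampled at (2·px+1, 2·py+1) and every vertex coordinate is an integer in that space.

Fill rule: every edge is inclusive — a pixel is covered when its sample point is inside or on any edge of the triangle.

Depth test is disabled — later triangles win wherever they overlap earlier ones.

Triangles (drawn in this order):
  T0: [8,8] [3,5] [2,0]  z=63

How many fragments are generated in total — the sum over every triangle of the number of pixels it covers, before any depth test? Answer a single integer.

T0:
  2·area = 22
  edge (8, 8)→(3, 5): d=(-5,-3) inclusive
  edge (3, 5)→(2, 0): d=(-1,-5) inclusive
  edge (2, 0)→(8, 8): d=(6,8) inclusive
    (1,1)@(3, 3): e=[10,2,10] → X
    (2,1)@(5, 3): e=[16,12,-6] → .
    (1,2)@(3, 5): e=[0,0,22] → X  [on edge]
    (2,2)@(5, 5): e=[6,10,6] → X
    (3,2)@(7, 5): e=[12,20,-10] → .
    (1,3)@(3, 7): e=[-10,-2,34] → .
    (2,3)@(5, 7): e=[-4,8,18] → .
    (3,3)@(7, 7): e=[2,18,2] → X
    (4,3)@(9, 7): e=[8,28,-14] → .
    (3,4)@(7, 9): e=[-8,16,14] → .
    (6,5)@(13, 11): e=[0,44,-22] → .  [on edge]
    (2,7)@(5, 15): e=[-44,0,66] → .  [on edge]
  covered (4 px):
    . . . . . . . . . .
    . X . . . . . . . .
    . X X . . . . . . .
    . . . X . . . . . .
    . . . . . . . . . .
    . . . . . . . . . .
    . . . . . . . . . .
    . . . . . . . . . .

Answer: 4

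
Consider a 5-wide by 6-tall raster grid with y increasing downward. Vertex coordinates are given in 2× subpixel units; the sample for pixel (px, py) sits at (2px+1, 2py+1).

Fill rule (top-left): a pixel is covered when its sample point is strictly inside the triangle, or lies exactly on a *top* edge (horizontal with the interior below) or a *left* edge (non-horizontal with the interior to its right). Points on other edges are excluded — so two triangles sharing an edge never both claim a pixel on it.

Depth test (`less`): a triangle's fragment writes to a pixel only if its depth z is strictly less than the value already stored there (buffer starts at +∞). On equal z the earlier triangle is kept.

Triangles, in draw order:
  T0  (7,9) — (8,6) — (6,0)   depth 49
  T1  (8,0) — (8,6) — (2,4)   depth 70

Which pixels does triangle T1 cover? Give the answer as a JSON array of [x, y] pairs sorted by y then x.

T0:
  2·area = 12  (B↔C swapped to make it positive)
  edge (7, 9)→(6, 0): d=(-1,-9) top-left  bias=+0
  edge (6, 0)→(8, 6): d=(2,6) right/bottom  bias=-1
  edge (8, 6)→(7, 9): d=(-1,3) right/bottom  bias=-1
    (3,1)@(7, 3): e=[6,0,6] → .  [on edge]
    (4,1)@(9, 3): e=[24,-12,0] → .  [on edge]
    (3,2)@(7, 5): e=[4,4,4] → X
    (4,2)@(9, 5): e=[22,-8,-2] → .
    (3,3)@(7, 7): e=[2,8,2] → X
    (4,3)@(9, 7): e=[20,-4,-4] → .
    (3,4)@(7, 9): e=[0,12,0] → .  [on edge]
    (4,4)@(9, 9): e=[18,0,-6] → .  [on edge]
  covered (2 px):
    . . . . .
    . . . . .
    . . . X .
    . . . X .
    . . . . .
    . . . . .
T1:
  2·area = 36
  edge (8, 0)→(8, 6): d=(0,6) right/bottom  bias=-1
  edge (8, 6)→(2, 4): d=(-6,-2) top-left  bias=+0
  edge (2, 4)→(8, 0): d=(6,-4) top-left  bias=+0
    (3,0)@(7, 1): e=[6,28,2] → X
    (4,0)@(9, 1): e=[-6,32,10] → .
    (2,1)@(5, 3): e=[18,12,6] → X
    (4,1)@(9, 3): e=[-6,20,22] → .
    (2,2)@(5, 5): e=[18,0,18] → X  [on edge]
    (4,2)@(9, 5): e=[-6,8,34] → .
    (2,3)@(5, 7): e=[18,-12,30] → .
    (3,3)@(7, 7): e=[6,-8,38] → .
  covered (5 px):
    . . . X .
    . . X X .
    . . X X .
    . . . . .
    . . . . .
    . . . . .

Answer: [[3,0],[2,1],[3,1],[2,2],[3,2]]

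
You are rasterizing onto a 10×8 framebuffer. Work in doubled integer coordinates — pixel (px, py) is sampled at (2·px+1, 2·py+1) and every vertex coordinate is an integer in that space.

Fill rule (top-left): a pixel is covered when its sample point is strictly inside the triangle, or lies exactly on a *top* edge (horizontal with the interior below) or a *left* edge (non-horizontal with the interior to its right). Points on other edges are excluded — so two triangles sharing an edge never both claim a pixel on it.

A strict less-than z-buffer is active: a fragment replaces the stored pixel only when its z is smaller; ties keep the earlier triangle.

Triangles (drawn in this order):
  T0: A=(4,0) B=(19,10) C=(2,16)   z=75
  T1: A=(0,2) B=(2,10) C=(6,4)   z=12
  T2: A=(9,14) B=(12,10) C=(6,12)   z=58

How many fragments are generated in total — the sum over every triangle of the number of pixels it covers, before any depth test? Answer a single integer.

T0:
  2·area = 260
  edge (4, 0)→(19, 10): d=(15,10) right/bottom  bias=-1
  edge (19, 10)→(2, 16): d=(-17,6) right/bottom  bias=-1
  edge (2, 16)→(4, 0): d=(2,-16) top-left  bias=+0
    (2,0)@(5, 1): e=[5,237,18] → #
    (3,0)@(7, 1): e=[-15,225,50] → ·
    (2,1)@(5, 3): e=[35,203,22] → #
    (3,1)@(7, 3): e=[15,191,54] → #
    (4,1)@(9, 3): e=[-5,179,86] → ·
    (2,2)@(5, 5): e=[65,169,26] → #
    (4,2)@(9, 5): e=[25,145,90] → #
    (5,2)@(11, 5): e=[5,133,122] → #
    (6,2)@(13, 5): e=[-15,121,154] → ·
    (2,3)@(5, 7): e=[95,135,30] → #
    (6,3)@(13, 7): e=[15,87,158] → #
    (7,3)@(15, 7): e=[-5,75,190] → ·
  covered (32 px):
    · · # · · · · · · ·
    · · # # · · · · · ·
    · · # # # # · · · ·
    · · # # # # # · · ·
    · # # # # # # # # ·
    · # # # # # # # · ·
    · # # # # · · · · ·
    · # · · · · · · · ·
T1:
  2·area = 44  (B↔C swapped to make it positive)
  edge (0, 2)→(6, 4): d=(6,2) right/bottom  bias=-1
  edge (6, 4)→(2, 10): d=(-4,6) right/bottom  bias=-1
  edge (2, 10)→(0, 2): d=(-2,-8) top-left  bias=+0
    (0,1)@(1, 3): e=[4,34,6] → #
    (1,1)@(3, 3): e=[0,22,22] → ·  [on edge]
    (0,2)@(1, 5): e=[16,26,2] → #
    (1,2)@(3, 5): e=[12,14,18] → #
    (2,2)@(5, 5): e=[8,2,34] → #
    (3,2)@(7, 5): e=[4,-10,50] → ·
    (4,2)@(9, 5): e=[0,-22,66] → ·  [on edge]
    (0,3)@(1, 7): e=[28,18,-2] → ·
    (1,3)@(3, 7): e=[24,6,14] → #
    (2,3)@(5, 7): e=[20,-6,30] → ·
    (7,3)@(15, 7): e=[0,-66,110] → ·  [on edge]
    (1,4)@(3, 9): e=[36,-2,10] → ·
  covered (5 px):
    · · · · · · · · · ·
    # · · · · · · · · ·
    # # # · · · · · · ·
    · # · · · · · · · ·
    · · · · · · · · · ·
    · · · · · · · · · ·
    · · · · · · · · · ·
    · · · · · · · · · ·
T2:
  2·area = 18  (B↔C swapped to make it positive)
  edge (9, 14)→(6, 12): d=(-3,-2) top-left  bias=+0
  edge (6, 12)→(12, 10): d=(6,-2) top-left  bias=+0
  edge (12, 10)→(9, 14): d=(-3,4) right/bottom  bias=-1
    (7,4)@(15, 9): e=[27,0,-9] → ·  [on edge]
    (4,5)@(9, 11): e=[9,0,9] → #  [on edge]
    (5,5)@(11, 11): e=[13,4,1] → #
    (6,5)@(13, 11): e=[17,8,-7] → ·
    (1,6)@(3, 13): e=[-9,0,27] → ·  [on edge]
    (4,6)@(9, 13): e=[3,12,3] → #
    (5,6)@(11, 13): e=[7,16,-5] → ·
    (4,7)@(9, 15): e=[-3,24,-3] → ·
  covered (3 px):
    · · · · · · · · · ·
    · · · · · · · · · ·
    · · · · · · · · · ·
    · · · · · · · · · ·
    · · · · · · · · · ·
    · · · · # # · · · ·
    · · · · # · · · · ·
    · · · · · · · · · ·

Answer: 40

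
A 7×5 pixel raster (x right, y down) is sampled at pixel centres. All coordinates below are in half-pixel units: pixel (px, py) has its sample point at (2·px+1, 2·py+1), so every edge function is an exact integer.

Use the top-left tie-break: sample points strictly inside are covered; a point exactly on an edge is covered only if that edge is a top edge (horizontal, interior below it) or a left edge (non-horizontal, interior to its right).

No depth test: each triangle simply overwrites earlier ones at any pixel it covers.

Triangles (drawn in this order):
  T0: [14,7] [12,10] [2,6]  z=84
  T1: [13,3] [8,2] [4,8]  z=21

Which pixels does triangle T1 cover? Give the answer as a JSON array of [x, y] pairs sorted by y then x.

T0:
  2·area = 38
  edge (14, 7)→(12, 10): d=(-2,3) right/bottom  bias=-1
  edge (12, 10)→(2, 6): d=(-10,-4) top-left  bias=+0
  edge (2, 6)→(14, 7): d=(12,1) right/bottom  bias=-1
    (2,3)@(5, 7): e=[27,2,9] → █
    (3,3)@(7, 7): e=[21,10,7] → █
    (4,3)@(9, 7): e=[15,18,5] → █
    (5,3)@(11, 7): e=[9,26,3] → █
    (6,3)@(13, 7): e=[3,34,1] → █
    (2,4)@(5, 9): e=[23,-18,33] → ·
    (3,4)@(7, 9): e=[17,-10,31] → ·
    (4,4)@(9, 9): e=[11,-2,29] → ·
    (5,4)@(11, 9): e=[5,6,27] → █
    (6,4)@(13, 9): e=[-1,14,25] → ·
  covered (6 px):
    · · · · · · ·
    · · · · · · ·
    · · · · · · ·
    · · █ █ █ █ █
    · · · · · █ ·
T1:
  2·area = 34  (B↔C swapped to make it positive)
  edge (13, 3)→(4, 8): d=(-9,5) right/bottom  bias=-1
  edge (4, 8)→(8, 2): d=(4,-6) top-left  bias=+0
  edge (8, 2)→(13, 3): d=(5,1) right/bottom  bias=-1
    (1,0)@(3, 1): e=[68,-34,0] → ·  [on edge]
    (4,1)@(9, 3): e=[20,10,4] → █
    (5,1)@(11, 3): e=[10,22,2] → █
    (6,1)@(13, 3): e=[0,34,0] → ·  [on edge]
    (3,2)@(7, 5): e=[12,6,16] → █
    (5,2)@(11, 5): e=[-8,30,12] → ·
    (2,3)@(5, 7): e=[4,2,28] → █
    (3,3)@(7, 7): e=[-6,14,26] → ·
    (4,3)@(9, 7): e=[-16,26,24] → ·
    (2,4)@(5, 9): e=[-14,10,38] → ·
  covered (5 px):
    · · · · · · ·
    · · · · █ █ ·
    · · · █ █ · ·
    · · █ · · · ·
    · · · · · · ·

Answer: [[4,1],[5,1],[3,2],[4,2],[2,3]]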